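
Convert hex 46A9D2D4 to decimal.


46A9D2D4 hex = 1185534676 decimal

1185534676


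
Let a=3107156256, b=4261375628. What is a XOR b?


3107156256 ^ 4261375628 = 1154228140

1154228140


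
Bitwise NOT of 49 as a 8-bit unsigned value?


~0b110001 = 0b11001110 = 206 (8-bit unsigned)

206


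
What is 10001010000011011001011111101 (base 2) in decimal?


10001010000011011001011111101 in decimal = 289518333

289518333


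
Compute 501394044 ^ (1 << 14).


501394044 ^ (1 << 14) = 501394044 ^ 16384 = 501410428

501410428


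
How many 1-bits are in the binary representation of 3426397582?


0b11001100001110101010110110001110 has 17 set bits

17


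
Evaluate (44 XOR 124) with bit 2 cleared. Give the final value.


Step 1: 44 ^ 124 = 80
Step 2: 80 & ~(1 << 2) = 80

80


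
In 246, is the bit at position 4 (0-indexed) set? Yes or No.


0b11110110, bit 4 = 1. Yes

Yes


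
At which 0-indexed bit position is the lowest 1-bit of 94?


0b1011110. Lowest set bit at position 1

1


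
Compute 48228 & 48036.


0b1011110001100100 & 0b1011101110100100 = 0b1011100000100100 = 47140

47140


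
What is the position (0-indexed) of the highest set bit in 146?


0b10010010. Highest set bit at position 7

7


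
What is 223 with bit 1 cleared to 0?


223 & ~(1 << 1) = 221

221


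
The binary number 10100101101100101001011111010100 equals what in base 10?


10100101101100101001011111010100 in decimal = 2779944916

2779944916


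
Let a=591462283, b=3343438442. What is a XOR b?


591462283 ^ 3343438442 = 3825741281

3825741281


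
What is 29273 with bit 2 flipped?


29273 ^ (1 << 2) = 29273 ^ 4 = 29277

29277


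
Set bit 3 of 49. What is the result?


49 | (1 << 3) = 49 | 8 = 57

57


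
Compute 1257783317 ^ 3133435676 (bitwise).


0b1001010111110000100000000010101 ^ 0b10111010110001000110111100011100 = 0b11110000001111000010111100001001 = 4030476041

4030476041


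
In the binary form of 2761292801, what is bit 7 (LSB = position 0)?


0b10100100100101011111110000000001, position 7 = 0

0


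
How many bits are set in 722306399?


0b101011000011011000010101011111 has 16 set bits

16


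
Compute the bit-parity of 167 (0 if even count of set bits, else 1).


0b10100111 has 5 ones => parity 1

1


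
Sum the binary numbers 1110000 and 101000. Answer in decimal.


1110000 + 101000 = 10011000 = 152

152


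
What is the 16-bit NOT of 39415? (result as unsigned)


~0b1001100111110111 = 0b110011000001000 = 26120 (16-bit unsigned)

26120


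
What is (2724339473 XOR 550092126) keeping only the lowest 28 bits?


Step 1: 2724339473 ^ 550092126 = 2192286287
Step 2: 2192286287 & 268435455 = 44802639

44802639


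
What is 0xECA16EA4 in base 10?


ECA16EA4 hex = 3970002596 decimal

3970002596


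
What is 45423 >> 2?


0b1011000101101111 >> 2 = 0b10110001011011 = 11355

11355


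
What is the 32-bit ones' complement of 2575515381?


2575515381 ^ 4294967295 = 1719451914

1719451914


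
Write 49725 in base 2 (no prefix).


49725 = 1100001000111101 in binary

1100001000111101


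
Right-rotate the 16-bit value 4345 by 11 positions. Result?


Rotate 0b1000011111001 right by 11 (16-bit) = 0b1111100100010 = 7970

7970


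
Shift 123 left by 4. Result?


0b1111011 << 4 = 0b11110110000 = 1968

1968


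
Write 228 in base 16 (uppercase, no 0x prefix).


228 = E4 hex

E4


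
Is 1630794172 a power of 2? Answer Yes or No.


0b1100001001100111111000110111100. Multiple bits set => No

No


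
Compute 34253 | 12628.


0b1000010111001101 | 0b11000101010100 = 0b1011010111011101 = 46557

46557


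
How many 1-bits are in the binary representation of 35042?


0b1000100011100010 has 6 set bits

6


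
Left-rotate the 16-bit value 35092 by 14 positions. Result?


Rotate 0b1000100100010100 left by 14 (16-bit) = 0b10001001000101 = 8773

8773


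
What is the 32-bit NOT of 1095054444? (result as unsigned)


~0b1000001010001010011010001101100 = 0b10111110101110101100101110010011 = 3199912851 (32-bit unsigned)

3199912851


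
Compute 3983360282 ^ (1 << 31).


3983360282 ^ (1 << 31) = 3983360282 ^ 2147483648 = 1835876634

1835876634


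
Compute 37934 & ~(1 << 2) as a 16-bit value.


37934 & ~(1 << 2) = 37930

37930


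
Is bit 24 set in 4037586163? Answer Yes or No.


0b11110000101010001010110011110011, bit 24 = 0. No

No


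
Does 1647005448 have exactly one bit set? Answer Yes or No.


0b1100010001010110100111100001000. Multiple bits set => No

No


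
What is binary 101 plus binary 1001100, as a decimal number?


101 + 1001100 = 1010001 = 81

81


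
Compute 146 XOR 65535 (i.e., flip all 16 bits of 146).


146 ^ 65535 = 65389

65389


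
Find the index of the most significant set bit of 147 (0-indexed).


0b10010011. Highest set bit at position 7

7


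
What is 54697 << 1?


0b1101010110101001 << 1 = 0b11010101101010010 = 109394

109394


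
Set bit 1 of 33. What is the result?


33 | (1 << 1) = 33 | 2 = 35

35


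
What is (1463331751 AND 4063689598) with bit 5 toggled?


Step 1: 1463331751 & 4063689598 = 1378921254
Step 2: 1378921254 ^ (1 << 5) = 1378921254 ^ 32 = 1378921222

1378921222


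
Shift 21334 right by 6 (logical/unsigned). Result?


0b101001101010110 >> 6 = 0b101001101 = 333

333


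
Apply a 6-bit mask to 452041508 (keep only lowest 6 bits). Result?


452041508 & 63 = 36

36


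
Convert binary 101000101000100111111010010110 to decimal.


101000101000100111111010010110 in decimal = 681737878

681737878


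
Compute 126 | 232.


0b1111110 | 0b11101000 = 0b11111110 = 254

254


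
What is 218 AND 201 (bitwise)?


0b11011010 & 0b11001001 = 0b11001000 = 200

200


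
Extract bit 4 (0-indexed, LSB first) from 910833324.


0b110110010010100011011010101100, position 4 = 0

0


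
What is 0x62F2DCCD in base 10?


62F2DCCD hex = 1660083405 decimal

1660083405


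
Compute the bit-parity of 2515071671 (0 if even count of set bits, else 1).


0b10010101111010001111001010110111 has 19 ones => parity 1

1


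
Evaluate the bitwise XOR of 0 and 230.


0b0 ^ 0b11100110 = 0b11100110 = 230

230


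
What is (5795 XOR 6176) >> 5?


Step 1: 5795 ^ 6176 = 3715
Step 2: 3715 >> 5 = 116

116


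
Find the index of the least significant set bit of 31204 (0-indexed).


0b111100111100100. Lowest set bit at position 2

2


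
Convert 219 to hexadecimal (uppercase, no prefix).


219 = DB hex

DB


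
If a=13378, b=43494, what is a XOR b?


13378 ^ 43494 = 40356

40356


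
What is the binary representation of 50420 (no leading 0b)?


50420 = 1100010011110100 in binary

1100010011110100


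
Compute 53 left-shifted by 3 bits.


0b110101 << 3 = 0b110101000 = 424

424


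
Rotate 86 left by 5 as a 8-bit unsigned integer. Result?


Rotate 0b1010110 left by 5 (8-bit) = 0b11001010 = 202

202


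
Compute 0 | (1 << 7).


0 | (1 << 7) = 0 | 128 = 128

128


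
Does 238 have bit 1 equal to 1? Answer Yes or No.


0b11101110, bit 1 = 1. Yes

Yes


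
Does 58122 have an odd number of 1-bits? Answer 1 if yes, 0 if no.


0b1110001100001010 has 7 ones => parity 1

1


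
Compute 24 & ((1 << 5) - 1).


24 & 31 = 24

24


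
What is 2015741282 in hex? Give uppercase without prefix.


2015741282 = 7825C562 hex

7825C562


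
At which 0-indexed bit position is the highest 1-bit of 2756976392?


0b10100100010101000001111100001000. Highest set bit at position 31

31


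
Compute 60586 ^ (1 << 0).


60586 ^ (1 << 0) = 60586 ^ 1 = 60587

60587


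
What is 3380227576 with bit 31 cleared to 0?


3380227576 & ~(1 << 31) = 1232743928

1232743928


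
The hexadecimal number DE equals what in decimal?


DE hex = 222 decimal

222


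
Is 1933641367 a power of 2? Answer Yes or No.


0b1110011010000010000011010010111. Multiple bits set => No

No


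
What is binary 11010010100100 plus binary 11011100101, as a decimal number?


11010010100100 + 11011100101 = 11101110001001 = 15241

15241


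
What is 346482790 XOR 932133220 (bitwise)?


0b10100101001101110100001100110 ^ 0b110111100011110011100101100100 = 0b100011001010011101000100000010 = 589943042

589943042


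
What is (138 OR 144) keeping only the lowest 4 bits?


Step 1: 138 | 144 = 154
Step 2: 154 & 15 = 10

10


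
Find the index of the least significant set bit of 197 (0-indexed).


0b11000101. Lowest set bit at position 0

0


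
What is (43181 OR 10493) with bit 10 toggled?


Step 1: 43181 | 10493 = 43261
Step 2: 43261 ^ (1 << 10) = 43261 ^ 1024 = 44285

44285


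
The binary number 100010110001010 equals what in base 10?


100010110001010 in decimal = 17802

17802


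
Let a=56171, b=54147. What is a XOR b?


56171 ^ 54147 = 2280

2280


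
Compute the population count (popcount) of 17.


0b10001 has 2 set bits

2


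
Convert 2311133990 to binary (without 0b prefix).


2311133990 = 10001001110000010001101100100110 in binary

10001001110000010001101100100110


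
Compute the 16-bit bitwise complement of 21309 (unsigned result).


~0b101001100111101 = 0b1010110011000010 = 44226 (16-bit unsigned)

44226


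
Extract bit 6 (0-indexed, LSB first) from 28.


0b11100, position 6 = 0

0


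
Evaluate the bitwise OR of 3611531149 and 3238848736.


0b11010111010000111001011110001101 | 0b11000001000011001110100011100000 = 0b11010111010011111111111111101101 = 3612344301

3612344301


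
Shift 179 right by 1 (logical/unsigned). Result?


0b10110011 >> 1 = 0b1011001 = 89

89


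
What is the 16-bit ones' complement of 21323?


21323 ^ 65535 = 44212

44212


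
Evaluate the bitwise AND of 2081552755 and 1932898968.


0b1111100000100011111100101110011 & 0b1110011001101011011001010011000 = 0b1110000000100011011000000010000 = 1880207376

1880207376


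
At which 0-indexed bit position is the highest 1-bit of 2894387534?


0b10101100100001001101100101001110. Highest set bit at position 31

31


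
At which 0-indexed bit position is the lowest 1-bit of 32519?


0b111111100000111. Lowest set bit at position 0

0


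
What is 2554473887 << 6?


0b10011000010000100010110110011111 << 6 = 0b10011000010000100010110110011111000000 = 163486328768

163486328768


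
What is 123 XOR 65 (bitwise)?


0b1111011 ^ 0b1000001 = 0b111010 = 58

58


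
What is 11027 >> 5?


0b10101100010011 >> 5 = 0b101011000 = 344

344


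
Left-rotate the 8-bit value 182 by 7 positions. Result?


Rotate 0b10110110 left by 7 (8-bit) = 0b1011011 = 91

91


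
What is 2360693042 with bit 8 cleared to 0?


2360693042 & ~(1 << 8) = 2360692786

2360692786


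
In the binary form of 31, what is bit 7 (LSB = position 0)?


0b11111, position 7 = 0

0


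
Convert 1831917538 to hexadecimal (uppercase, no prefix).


1831917538 = 6D30D7E2 hex

6D30D7E2


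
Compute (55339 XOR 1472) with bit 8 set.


Step 1: 55339 ^ 1472 = 56811
Step 2: 56811 | (1 << 8) = 56811 | 256 = 56811

56811


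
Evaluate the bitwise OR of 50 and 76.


0b110010 | 0b1001100 = 0b1111110 = 126

126


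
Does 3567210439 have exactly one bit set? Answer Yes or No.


0b11010100100111110100111111000111. Multiple bits set => No

No


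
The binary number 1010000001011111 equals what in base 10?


1010000001011111 in decimal = 41055

41055


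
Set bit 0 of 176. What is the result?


176 | (1 << 0) = 176 | 1 = 177

177


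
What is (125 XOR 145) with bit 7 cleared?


Step 1: 125 ^ 145 = 236
Step 2: 236 & ~(1 << 7) = 108

108


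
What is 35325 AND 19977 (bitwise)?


0b1000100111111101 & 0b100111000001001 = 0b100000001001 = 2057

2057


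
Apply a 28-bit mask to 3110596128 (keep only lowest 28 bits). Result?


3110596128 & 268435455 = 157806112

157806112


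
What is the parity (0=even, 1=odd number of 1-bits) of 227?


0b11100011 has 5 ones => parity 1

1


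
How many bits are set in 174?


0b10101110 has 5 set bits

5


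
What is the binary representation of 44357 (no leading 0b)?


44357 = 1010110101000101 in binary

1010110101000101


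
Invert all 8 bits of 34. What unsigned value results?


34 ^ 255 = 221

221


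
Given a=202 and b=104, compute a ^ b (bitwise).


202 ^ 104 = 162

162


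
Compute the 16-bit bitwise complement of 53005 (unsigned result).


~0b1100111100001101 = 0b11000011110010 = 12530 (16-bit unsigned)

12530


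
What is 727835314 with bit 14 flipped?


727835314 ^ (1 << 14) = 727835314 ^ 16384 = 727818930

727818930


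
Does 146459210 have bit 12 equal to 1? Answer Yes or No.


0b1000101110101100101001001010, bit 12 = 0. No

No


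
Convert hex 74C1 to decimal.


74C1 hex = 29889 decimal

29889


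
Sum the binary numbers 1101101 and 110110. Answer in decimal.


1101101 + 110110 = 10100011 = 163

163


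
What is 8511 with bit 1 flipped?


8511 ^ (1 << 1) = 8511 ^ 2 = 8509

8509


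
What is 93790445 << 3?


0b101100101110010000011101101 << 3 = 0b101100101110010000011101101000 = 750323560

750323560


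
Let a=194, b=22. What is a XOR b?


194 ^ 22 = 212

212


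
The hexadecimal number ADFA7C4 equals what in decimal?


ADFA7C4 hex = 182429636 decimal

182429636


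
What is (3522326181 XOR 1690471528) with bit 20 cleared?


Step 1: 3522326181 ^ 1690471528 = 3039879885
Step 2: 3039879885 & ~(1 << 20) = 3038831309

3038831309


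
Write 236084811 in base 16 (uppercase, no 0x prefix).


236084811 = E125E4B hex

E125E4B


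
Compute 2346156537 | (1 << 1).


2346156537 | (1 << 1) = 2346156537 | 2 = 2346156539

2346156539


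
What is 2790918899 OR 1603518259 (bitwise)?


0b10100110010110100000101011110011 | 0b1011111100100111011111100110011 = 0b11111111110110111011111111110011 = 4292591603

4292591603


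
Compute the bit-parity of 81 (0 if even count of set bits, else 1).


0b1010001 has 3 ones => parity 1

1


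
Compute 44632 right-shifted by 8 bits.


0b1010111001011000 >> 8 = 0b10101110 = 174

174


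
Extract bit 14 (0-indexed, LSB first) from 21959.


0b101010111000111, position 14 = 1

1


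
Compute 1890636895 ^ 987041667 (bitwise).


0b1110000101100001101010001011111 ^ 0b111010110101010000111110000011 = 0b1001010011001011101101111011100 = 1248189404

1248189404


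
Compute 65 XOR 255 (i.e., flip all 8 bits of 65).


65 ^ 255 = 190

190


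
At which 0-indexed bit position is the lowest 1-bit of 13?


0b1101. Lowest set bit at position 0

0


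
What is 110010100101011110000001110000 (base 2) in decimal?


110010100101011110000001110000 in decimal = 848683120

848683120


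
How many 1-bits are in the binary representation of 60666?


0b1110110011111010 has 11 set bits

11


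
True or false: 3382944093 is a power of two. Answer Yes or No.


0b11001001101000111010000101011101. Multiple bits set => No

No


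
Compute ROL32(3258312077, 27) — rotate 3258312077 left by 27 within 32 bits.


Rotate 0b11000010001101011110010110001101 left by 27 (32-bit) = 0b1101110000100011010111100101100 = 1846652716

1846652716


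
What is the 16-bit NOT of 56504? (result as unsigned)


~0b1101110010111000 = 0b10001101000111 = 9031 (16-bit unsigned)

9031


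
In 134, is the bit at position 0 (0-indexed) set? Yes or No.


0b10000110, bit 0 = 0. No

No


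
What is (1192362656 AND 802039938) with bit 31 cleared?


Step 1: 1192362656 & 802039938 = 117571712
Step 2: 117571712 & ~(1 << 31) = 117571712

117571712


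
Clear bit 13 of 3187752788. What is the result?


3187752788 & ~(1 << 13) = 3187744596

3187744596


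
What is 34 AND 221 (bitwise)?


0b100010 & 0b11011101 = 0b0 = 0

0


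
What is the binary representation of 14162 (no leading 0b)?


14162 = 11011101010010 in binary

11011101010010


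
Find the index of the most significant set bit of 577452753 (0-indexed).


0b100010011010110011101011010001. Highest set bit at position 29

29


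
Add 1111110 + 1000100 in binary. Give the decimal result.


1111110 + 1000100 = 11000010 = 194

194


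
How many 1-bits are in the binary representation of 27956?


0b110110100110100 has 8 set bits

8


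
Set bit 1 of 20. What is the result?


20 | (1 << 1) = 20 | 2 = 22

22


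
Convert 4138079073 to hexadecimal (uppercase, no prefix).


4138079073 = F6A61361 hex

F6A61361


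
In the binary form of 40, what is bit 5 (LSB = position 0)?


0b101000, position 5 = 1

1


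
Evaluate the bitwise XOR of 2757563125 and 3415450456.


0b10100100010111010001001011110101 ^ 0b11001011100100111010001101011000 = 0b1101111110011101011000110101101 = 1875816877

1875816877


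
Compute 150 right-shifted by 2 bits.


0b10010110 >> 2 = 0b100101 = 37

37


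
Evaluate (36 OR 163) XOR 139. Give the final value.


Step 1: 36 | 163 = 167
Step 2: 167 ^ 139 = 44

44


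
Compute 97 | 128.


0b1100001 | 0b10000000 = 0b11100001 = 225

225


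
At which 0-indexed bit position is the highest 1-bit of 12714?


0b11000110101010. Highest set bit at position 13

13


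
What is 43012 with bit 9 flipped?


43012 ^ (1 << 9) = 43012 ^ 512 = 43524

43524


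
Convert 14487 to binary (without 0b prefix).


14487 = 11100010010111 in binary

11100010010111


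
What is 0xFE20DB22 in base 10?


FE20DB22 hex = 4263566114 decimal

4263566114


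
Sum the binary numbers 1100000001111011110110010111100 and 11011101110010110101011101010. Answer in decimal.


1100000001111011110110010111100 + 11011101110010110101011101010 = 1111011111101110101011110100110 = 2079807398

2079807398


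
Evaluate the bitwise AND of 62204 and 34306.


0b1111001011111100 & 0b1000011000000010 = 0b1000001000000000 = 33280

33280


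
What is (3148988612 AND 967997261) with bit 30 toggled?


Step 1: 3148988612 & 967997261 = 967852100
Step 2: 967852100 ^ (1 << 30) = 967852100 ^ 1073741824 = 2041593924

2041593924


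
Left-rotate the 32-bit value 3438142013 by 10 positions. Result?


Rotate 0b11001100111011011110001000111101 left by 10 (32-bit) = 0b10110111100010001111011100110011 = 3079206707

3079206707


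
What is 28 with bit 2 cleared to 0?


28 & ~(1 << 2) = 24

24


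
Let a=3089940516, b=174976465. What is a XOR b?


3089940516 ^ 174976465 = 2990616053

2990616053


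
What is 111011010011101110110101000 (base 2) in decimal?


111011010011101110110101000 in decimal = 124378536

124378536


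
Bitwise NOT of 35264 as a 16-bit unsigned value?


~0b1000100111000000 = 0b111011000111111 = 30271 (16-bit unsigned)

30271


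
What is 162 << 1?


0b10100010 << 1 = 0b101000100 = 324

324


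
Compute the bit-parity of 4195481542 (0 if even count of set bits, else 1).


0b11111010000100011111011111000110 has 19 ones => parity 1

1


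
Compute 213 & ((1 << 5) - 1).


213 & 31 = 21

21


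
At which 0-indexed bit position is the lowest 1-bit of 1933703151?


0b1110011010000011111011111101111. Lowest set bit at position 0

0


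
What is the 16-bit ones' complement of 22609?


22609 ^ 65535 = 42926

42926


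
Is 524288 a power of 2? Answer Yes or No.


0b10000000000000000000. Only one bit set => Yes

Yes


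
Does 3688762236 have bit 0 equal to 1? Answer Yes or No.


0b11011011110111100000101101111100, bit 0 = 0. No

No


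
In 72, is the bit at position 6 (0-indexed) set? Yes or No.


0b1001000, bit 6 = 1. Yes

Yes


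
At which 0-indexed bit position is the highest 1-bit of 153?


0b10011001. Highest set bit at position 7

7


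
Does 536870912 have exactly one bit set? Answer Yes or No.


0b100000000000000000000000000000. Only one bit set => Yes

Yes


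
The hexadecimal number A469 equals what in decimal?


A469 hex = 42089 decimal

42089


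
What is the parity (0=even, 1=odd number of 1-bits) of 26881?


0b110100100000001 has 5 ones => parity 1

1


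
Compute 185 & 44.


0b10111001 & 0b101100 = 0b101000 = 40

40


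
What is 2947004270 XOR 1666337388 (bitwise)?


0b10101111101001111011011101101110 ^ 0b1100011010100100100101001101100 = 0b11001100111101011111110100000010 = 3438673154

3438673154


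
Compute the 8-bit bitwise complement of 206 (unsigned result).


~0b11001110 = 0b110001 = 49 (8-bit unsigned)

49


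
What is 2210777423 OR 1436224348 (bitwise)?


0b10000011110001011100100101001111 | 0b1010101100110110000101101011100 = 0b11010111110111111100101101011111 = 3621768031

3621768031


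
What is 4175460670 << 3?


0b11111000111000000111100100111110 << 3 = 0b11111000111000000111100100111110000 = 33403685360

33403685360


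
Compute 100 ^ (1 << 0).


100 ^ (1 << 0) = 100 ^ 1 = 101

101


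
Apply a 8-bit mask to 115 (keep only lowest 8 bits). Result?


115 & 255 = 115

115


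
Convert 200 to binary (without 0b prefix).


200 = 11001000 in binary

11001000


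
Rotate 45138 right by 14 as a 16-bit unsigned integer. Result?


Rotate 0b1011000001010010 right by 14 (16-bit) = 0b1100000101001010 = 49482

49482


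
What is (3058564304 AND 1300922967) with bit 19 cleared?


Step 1: 3058564304 & 1300922967 = 67666000
Step 2: 67666000 & ~(1 << 19) = 67141712

67141712


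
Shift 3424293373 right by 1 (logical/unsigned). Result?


0b11001100000110101001000111111101 >> 1 = 0b1100110000011010100100011111110 = 1712146686

1712146686


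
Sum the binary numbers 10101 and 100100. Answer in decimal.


10101 + 100100 = 111001 = 57

57


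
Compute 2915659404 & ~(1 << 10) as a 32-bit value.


2915659404 & ~(1 << 10) = 2915658380

2915658380


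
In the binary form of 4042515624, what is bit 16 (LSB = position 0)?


0b11110000111100111110010010101000, position 16 = 1

1


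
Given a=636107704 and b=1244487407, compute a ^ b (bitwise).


636107704 ^ 1244487407 = 1875338583

1875338583


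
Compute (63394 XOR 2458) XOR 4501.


Step 1: 63394 ^ 2458 = 65080
Step 2: 65080 ^ 4501 = 61357

61357


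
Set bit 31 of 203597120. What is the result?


203597120 | (1 << 31) = 203597120 | 2147483648 = 2351080768

2351080768


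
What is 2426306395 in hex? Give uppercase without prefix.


2426306395 = 909E7F5B hex

909E7F5B


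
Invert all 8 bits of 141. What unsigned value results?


141 ^ 255 = 114

114


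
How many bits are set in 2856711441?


0b10101010010001011111010100010001 has 15 set bits

15


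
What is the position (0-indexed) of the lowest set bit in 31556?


0b111101101000100. Lowest set bit at position 2

2


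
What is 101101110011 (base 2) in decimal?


101101110011 in decimal = 2931

2931


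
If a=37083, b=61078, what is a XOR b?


37083 ^ 61078 = 32333

32333


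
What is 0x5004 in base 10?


5004 hex = 20484 decimal

20484


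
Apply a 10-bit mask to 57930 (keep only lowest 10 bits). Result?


57930 & 1023 = 586

586


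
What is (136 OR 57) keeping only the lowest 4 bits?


Step 1: 136 | 57 = 185
Step 2: 185 & 15 = 9

9


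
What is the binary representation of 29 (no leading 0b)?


29 = 11101 in binary

11101


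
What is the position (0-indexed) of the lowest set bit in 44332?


0b1010110100101100. Lowest set bit at position 2

2


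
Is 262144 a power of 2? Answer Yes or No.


0b1000000000000000000. Only one bit set => Yes

Yes


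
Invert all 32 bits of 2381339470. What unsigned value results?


2381339470 ^ 4294967295 = 1913627825

1913627825


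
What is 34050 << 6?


0b1000010100000010 << 6 = 0b1000010100000010000000 = 2179200

2179200


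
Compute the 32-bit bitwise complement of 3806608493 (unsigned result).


~0b11100010111001000011110001101101 = 0b11101000110111100001110010010 = 488358802 (32-bit unsigned)

488358802


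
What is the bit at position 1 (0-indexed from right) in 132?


0b10000100, position 1 = 0

0


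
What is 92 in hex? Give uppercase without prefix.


92 = 5C hex

5C


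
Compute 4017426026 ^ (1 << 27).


4017426026 ^ (1 << 27) = 4017426026 ^ 134217728 = 3883208298

3883208298


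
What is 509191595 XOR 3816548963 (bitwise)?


0b11110010110011010010110101011 ^ 0b11100011011110111110101001100011 = 0b11111101001000100100111111001000 = 4246884296

4246884296


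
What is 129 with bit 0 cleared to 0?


129 & ~(1 << 0) = 128

128


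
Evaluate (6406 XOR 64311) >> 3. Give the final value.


Step 1: 6406 ^ 64311 = 57905
Step 2: 57905 >> 3 = 7238

7238


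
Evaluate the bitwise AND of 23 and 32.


0b10111 & 0b100000 = 0b0 = 0

0


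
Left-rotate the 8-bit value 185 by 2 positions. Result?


Rotate 0b10111001 left by 2 (8-bit) = 0b11100110 = 230

230


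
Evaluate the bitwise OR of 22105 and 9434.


0b101011001011001 | 0b10010011011010 = 0b111011011011011 = 30427

30427


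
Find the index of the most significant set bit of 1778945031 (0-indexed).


0b1101010000010001000110000000111. Highest set bit at position 30

30


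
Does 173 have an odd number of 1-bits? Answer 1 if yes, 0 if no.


0b10101101 has 5 ones => parity 1

1


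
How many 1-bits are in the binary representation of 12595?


0b11000100110011 has 7 set bits

7


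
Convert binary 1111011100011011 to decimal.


1111011100011011 in decimal = 63259

63259


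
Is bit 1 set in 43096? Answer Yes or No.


0b1010100001011000, bit 1 = 0. No

No


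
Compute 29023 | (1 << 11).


29023 | (1 << 11) = 29023 | 2048 = 31071

31071


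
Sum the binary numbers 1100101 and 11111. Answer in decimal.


1100101 + 11111 = 10000100 = 132

132


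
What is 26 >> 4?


0b11010 >> 4 = 0b1 = 1

1


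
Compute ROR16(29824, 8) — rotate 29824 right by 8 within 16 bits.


Rotate 0b111010010000000 right by 8 (16-bit) = 0b1000000001110100 = 32884

32884


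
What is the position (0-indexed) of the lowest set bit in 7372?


0b1110011001100. Lowest set bit at position 2

2


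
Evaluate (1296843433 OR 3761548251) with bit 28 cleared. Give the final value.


Step 1: 1296843433 | 3761548251 = 3984387067
Step 2: 3984387067 & ~(1 << 28) = 3984387067

3984387067


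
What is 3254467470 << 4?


0b11000001111110110011101110001110 << 4 = 0b110000011111101100111011100011100000 = 52071479520

52071479520


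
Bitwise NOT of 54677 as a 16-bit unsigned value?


~0b1101010110010101 = 0b10101001101010 = 10858 (16-bit unsigned)

10858


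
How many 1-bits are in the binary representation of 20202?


0b100111011101010 has 9 set bits

9


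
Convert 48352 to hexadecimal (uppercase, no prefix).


48352 = BCE0 hex

BCE0


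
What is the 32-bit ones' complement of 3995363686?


3995363686 ^ 4294967295 = 299603609

299603609


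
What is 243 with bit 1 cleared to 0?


243 & ~(1 << 1) = 241

241


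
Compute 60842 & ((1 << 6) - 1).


60842 & 63 = 42

42


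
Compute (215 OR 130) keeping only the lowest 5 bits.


Step 1: 215 | 130 = 215
Step 2: 215 & 31 = 23

23


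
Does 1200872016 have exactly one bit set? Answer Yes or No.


0b1000111100100111101101001010000. Multiple bits set => No

No


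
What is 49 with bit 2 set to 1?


49 | (1 << 2) = 49 | 4 = 53

53


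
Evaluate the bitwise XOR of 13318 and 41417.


0b11010000000110 ^ 0b1010000111001001 = 0b1001010111001111 = 38351

38351


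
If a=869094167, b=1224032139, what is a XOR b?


869094167 ^ 1224032139 = 2067295388

2067295388


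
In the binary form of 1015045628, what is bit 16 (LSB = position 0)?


0b111100100000000101110111111100, position 16 = 0

0


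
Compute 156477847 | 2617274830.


0b1001010100111010100110010111 | 0b10011100000000000111000111001110 = 0b10011101010100111111100111011111 = 2639526367

2639526367


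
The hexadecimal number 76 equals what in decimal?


76 hex = 118 decimal

118


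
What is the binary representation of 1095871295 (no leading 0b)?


1095871295 = 1000001010100011010101100111111 in binary

1000001010100011010101100111111


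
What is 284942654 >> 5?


0b10000111110111110000100111110 >> 5 = 0b100001111101111100001001 = 8904457

8904457


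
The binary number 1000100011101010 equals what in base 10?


1000100011101010 in decimal = 35050

35050


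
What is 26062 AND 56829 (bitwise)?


0b110010111001110 & 0b1101110111111101 = 0b100010111001100 = 17868

17868


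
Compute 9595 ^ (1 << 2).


9595 ^ (1 << 2) = 9595 ^ 4 = 9599

9599


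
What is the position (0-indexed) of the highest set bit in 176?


0b10110000. Highest set bit at position 7

7


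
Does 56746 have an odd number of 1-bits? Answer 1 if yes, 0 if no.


0b1101110110101010 has 10 ones => parity 0

0


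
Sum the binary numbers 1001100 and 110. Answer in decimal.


1001100 + 110 = 1010010 = 82

82


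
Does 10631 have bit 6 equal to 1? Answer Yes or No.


0b10100110000111, bit 6 = 0. No

No


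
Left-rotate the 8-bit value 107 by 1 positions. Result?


Rotate 0b1101011 left by 1 (8-bit) = 0b11010110 = 214

214


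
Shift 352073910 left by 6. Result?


0b10100111111000011100010110110 << 6 = 0b10100111111000011100010110110000000 = 22532730240

22532730240


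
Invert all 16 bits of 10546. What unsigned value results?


10546 ^ 65535 = 54989

54989


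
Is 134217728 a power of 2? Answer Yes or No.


0b1000000000000000000000000000. Only one bit set => Yes

Yes


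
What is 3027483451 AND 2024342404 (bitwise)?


0b10110100011100111011101100111011 & 0b1111000101010010000001110000100 = 0b110000001000010000001100000000 = 807469824

807469824


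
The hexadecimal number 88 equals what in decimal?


88 hex = 136 decimal

136


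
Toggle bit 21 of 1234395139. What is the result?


1234395139 ^ (1 << 21) = 1234395139 ^ 2097152 = 1236492291

1236492291


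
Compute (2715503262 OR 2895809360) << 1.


Step 1: 2715503262 | 2895809360 = 2916862942
Step 2: 2916862942 << 1 = 5833725884

5833725884


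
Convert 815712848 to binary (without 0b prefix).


815712848 = 110000100111101100101001010000 in binary

110000100111101100101001010000


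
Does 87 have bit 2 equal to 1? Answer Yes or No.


0b1010111, bit 2 = 1. Yes

Yes


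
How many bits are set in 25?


0b11001 has 3 set bits

3


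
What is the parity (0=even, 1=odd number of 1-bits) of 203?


0b11001011 has 5 ones => parity 1

1


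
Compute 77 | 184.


0b1001101 | 0b10111000 = 0b11111101 = 253

253


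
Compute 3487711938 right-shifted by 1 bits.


0b11001111111000100100001011000010 >> 1 = 0b1100111111100010010000101100001 = 1743855969

1743855969


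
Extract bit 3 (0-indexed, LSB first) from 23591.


0b101110000100111, position 3 = 0

0


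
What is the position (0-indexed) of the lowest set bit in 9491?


0b10010100010011. Lowest set bit at position 0

0


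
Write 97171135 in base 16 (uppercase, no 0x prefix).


97171135 = 5CAB6BF hex

5CAB6BF


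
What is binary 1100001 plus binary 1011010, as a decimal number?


1100001 + 1011010 = 10111011 = 187

187


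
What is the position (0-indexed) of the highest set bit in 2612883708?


0b10011011101111010111000011111100. Highest set bit at position 31

31


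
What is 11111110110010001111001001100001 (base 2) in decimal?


11111110110010001111001001100001 in decimal = 4274582113

4274582113


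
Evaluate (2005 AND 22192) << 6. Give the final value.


Step 1: 2005 & 22192 = 1680
Step 2: 1680 << 6 = 107520

107520


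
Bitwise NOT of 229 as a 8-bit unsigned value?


~0b11100101 = 0b11010 = 26 (8-bit unsigned)

26


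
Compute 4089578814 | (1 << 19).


4089578814 | (1 << 19) = 4089578814 | 524288 = 4090103102

4090103102


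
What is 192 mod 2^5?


192 & 31 = 0

0


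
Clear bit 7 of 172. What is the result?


172 & ~(1 << 7) = 44

44


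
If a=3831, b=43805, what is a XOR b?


3831 ^ 43805 = 42474

42474


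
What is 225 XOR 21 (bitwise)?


0b11100001 ^ 0b10101 = 0b11110100 = 244

244


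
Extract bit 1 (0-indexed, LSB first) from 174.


0b10101110, position 1 = 1

1


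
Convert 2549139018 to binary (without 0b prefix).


2549139018 = 10010111111100001100011001001010 in binary

10010111111100001100011001001010


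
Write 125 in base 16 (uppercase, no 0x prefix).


125 = 7D hex

7D


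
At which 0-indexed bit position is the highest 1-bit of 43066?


0b1010100000111010. Highest set bit at position 15

15


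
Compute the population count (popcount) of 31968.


0b111110011100000 has 8 set bits

8


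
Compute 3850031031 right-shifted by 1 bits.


0b11100101011110101100111110110111 >> 1 = 0b1110010101111010110011111011011 = 1925015515

1925015515


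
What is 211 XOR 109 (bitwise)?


0b11010011 ^ 0b1101101 = 0b10111110 = 190

190


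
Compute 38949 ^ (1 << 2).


38949 ^ (1 << 2) = 38949 ^ 4 = 38945

38945


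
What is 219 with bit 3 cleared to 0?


219 & ~(1 << 3) = 211

211


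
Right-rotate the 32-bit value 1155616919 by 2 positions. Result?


Rotate 0b1000100111000010101000010010111 right by 2 (32-bit) = 0b11010001001110000101010000100101 = 3510129701

3510129701


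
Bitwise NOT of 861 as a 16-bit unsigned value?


~0b1101011101 = 0b1111110010100010 = 64674 (16-bit unsigned)

64674


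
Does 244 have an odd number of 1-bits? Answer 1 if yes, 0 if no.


0b11110100 has 5 ones => parity 1

1


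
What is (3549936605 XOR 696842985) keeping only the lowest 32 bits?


Step 1: 3549936605 ^ 696842985 = 4196352308
Step 2: 4196352308 & 4294967295 = 4196352308

4196352308


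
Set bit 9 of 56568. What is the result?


56568 | (1 << 9) = 56568 | 512 = 57080

57080


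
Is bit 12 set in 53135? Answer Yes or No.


0b1100111110001111, bit 12 = 0. No

No


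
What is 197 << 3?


0b11000101 << 3 = 0b11000101000 = 1576

1576


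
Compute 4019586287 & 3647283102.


0b11101111100101100000010011101111 & 0b11011001011001010001111110011110 = 0b11001001000001000000010010001110 = 3372483726

3372483726


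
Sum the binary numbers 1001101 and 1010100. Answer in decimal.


1001101 + 1010100 = 10100001 = 161

161


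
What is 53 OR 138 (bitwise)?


0b110101 | 0b10001010 = 0b10111111 = 191

191


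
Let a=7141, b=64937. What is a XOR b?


7141 ^ 64937 = 58956

58956


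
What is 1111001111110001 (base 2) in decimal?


1111001111110001 in decimal = 62449

62449


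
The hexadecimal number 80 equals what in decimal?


80 hex = 128 decimal

128


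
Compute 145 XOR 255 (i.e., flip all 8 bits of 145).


145 ^ 255 = 110

110


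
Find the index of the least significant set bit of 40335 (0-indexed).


0b1001110110001111. Lowest set bit at position 0

0


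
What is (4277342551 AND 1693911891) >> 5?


Step 1: 4277342551 & 1693911891 = 1693647187
Step 2: 1693647187 >> 5 = 52926474

52926474


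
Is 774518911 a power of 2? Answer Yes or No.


0b101110001010100011100001111111. Multiple bits set => No

No


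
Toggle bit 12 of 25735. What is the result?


25735 ^ (1 << 12) = 25735 ^ 4096 = 29831

29831


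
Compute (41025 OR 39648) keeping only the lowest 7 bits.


Step 1: 41025 | 39648 = 47841
Step 2: 47841 & 127 = 97

97


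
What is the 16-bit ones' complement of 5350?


5350 ^ 65535 = 60185

60185


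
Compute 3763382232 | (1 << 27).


3763382232 | (1 << 27) = 3763382232 | 134217728 = 3897599960

3897599960


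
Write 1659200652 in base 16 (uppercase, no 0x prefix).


1659200652 = 62E5648C hex

62E5648C


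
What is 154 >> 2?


0b10011010 >> 2 = 0b100110 = 38

38


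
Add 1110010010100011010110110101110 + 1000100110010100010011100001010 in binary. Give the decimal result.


1110010010100011010110110101110 + 1000100110010100010011100001010 = 10110111000110111101010010111000 = 3072054456

3072054456


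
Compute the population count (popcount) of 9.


0b1001 has 2 set bits

2


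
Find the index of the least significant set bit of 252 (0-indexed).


0b11111100. Lowest set bit at position 2

2


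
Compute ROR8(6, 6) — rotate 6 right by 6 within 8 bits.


Rotate 0b110 right by 6 (8-bit) = 0b11000 = 24

24


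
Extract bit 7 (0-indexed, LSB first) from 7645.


0b1110111011101, position 7 = 1

1


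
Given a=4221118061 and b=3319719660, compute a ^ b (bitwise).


4221118061 ^ 3319719660 = 1044889729

1044889729


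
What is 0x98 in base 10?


98 hex = 152 decimal

152


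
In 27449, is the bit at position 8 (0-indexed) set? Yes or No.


0b110101100111001, bit 8 = 1. Yes

Yes


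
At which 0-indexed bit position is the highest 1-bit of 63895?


0b1111100110010111. Highest set bit at position 15

15


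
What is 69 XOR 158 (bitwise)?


0b1000101 ^ 0b10011110 = 0b11011011 = 219

219


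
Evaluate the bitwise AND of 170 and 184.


0b10101010 & 0b10111000 = 0b10101000 = 168

168


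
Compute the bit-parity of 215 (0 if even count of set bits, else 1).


0b11010111 has 6 ones => parity 0

0


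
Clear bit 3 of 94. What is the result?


94 & ~(1 << 3) = 86

86


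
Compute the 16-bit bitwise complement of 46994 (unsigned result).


~0b1011011110010010 = 0b100100001101101 = 18541 (16-bit unsigned)

18541


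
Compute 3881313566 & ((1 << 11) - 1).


3881313566 & 2047 = 1310

1310


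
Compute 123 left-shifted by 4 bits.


0b1111011 << 4 = 0b11110110000 = 1968

1968


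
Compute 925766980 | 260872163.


0b110111001011100001010101000100 | 0b1111100011001001011111100011 = 0b111111101011101001011111100111 = 1068406759

1068406759


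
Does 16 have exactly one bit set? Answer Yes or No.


0b10000. Only one bit set => Yes

Yes


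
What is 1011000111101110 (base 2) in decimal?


1011000111101110 in decimal = 45550

45550


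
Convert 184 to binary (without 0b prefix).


184 = 10111000 in binary

10111000


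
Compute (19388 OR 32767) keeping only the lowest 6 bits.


Step 1: 19388 | 32767 = 32767
Step 2: 32767 & 63 = 63

63


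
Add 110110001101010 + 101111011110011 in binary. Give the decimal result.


110110001101010 + 101111011110011 = 1100101101011101 = 52061

52061


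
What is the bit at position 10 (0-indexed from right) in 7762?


0b1111001010010, position 10 = 1

1


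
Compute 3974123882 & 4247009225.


0b11101100111000000101000101101010 & 0b11111101001001000011011111001001 = 0b11101100001000000001000101001000 = 3961524552

3961524552


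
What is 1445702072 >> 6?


0b1010110001010111010100110111000 >> 6 = 0b1010110001010111010100110 = 22589094

22589094
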